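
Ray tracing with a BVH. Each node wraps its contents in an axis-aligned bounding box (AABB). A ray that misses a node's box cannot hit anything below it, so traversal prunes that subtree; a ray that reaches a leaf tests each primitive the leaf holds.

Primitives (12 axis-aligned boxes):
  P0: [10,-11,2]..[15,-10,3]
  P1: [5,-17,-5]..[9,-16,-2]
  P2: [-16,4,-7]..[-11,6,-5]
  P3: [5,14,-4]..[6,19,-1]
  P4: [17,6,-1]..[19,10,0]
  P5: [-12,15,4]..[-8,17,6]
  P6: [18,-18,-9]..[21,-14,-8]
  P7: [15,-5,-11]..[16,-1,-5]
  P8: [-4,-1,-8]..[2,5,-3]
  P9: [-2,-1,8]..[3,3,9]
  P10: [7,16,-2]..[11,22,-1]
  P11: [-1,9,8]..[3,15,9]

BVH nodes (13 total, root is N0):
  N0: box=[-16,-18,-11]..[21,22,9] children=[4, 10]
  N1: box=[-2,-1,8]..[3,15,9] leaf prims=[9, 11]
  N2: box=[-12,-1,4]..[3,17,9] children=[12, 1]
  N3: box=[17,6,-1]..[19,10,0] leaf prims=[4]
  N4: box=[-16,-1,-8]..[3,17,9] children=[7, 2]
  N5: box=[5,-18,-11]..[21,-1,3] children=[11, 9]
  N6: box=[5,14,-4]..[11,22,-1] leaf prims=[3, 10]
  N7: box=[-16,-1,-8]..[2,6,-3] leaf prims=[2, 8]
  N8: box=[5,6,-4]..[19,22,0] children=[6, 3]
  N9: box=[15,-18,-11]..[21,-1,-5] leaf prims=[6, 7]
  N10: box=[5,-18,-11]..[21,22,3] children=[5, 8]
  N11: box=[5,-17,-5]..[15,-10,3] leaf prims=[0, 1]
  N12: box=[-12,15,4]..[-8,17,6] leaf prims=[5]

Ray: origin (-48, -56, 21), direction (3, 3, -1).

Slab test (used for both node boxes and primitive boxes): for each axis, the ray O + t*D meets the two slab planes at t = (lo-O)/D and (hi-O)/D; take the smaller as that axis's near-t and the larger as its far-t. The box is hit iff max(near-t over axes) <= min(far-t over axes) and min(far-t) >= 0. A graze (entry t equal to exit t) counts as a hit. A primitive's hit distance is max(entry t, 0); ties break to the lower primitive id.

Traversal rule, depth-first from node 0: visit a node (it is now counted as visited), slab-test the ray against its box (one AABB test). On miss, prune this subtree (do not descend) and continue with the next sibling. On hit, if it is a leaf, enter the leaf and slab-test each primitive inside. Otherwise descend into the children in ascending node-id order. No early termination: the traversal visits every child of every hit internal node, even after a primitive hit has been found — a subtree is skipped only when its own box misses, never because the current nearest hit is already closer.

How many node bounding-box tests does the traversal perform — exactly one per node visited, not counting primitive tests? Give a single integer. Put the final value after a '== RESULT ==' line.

Walk:
N0 x:[32/3,23] y:[38/3,26] z:[12,32] -> hit [38/3,23], descend [4, 10]
  N4 x:[32/3,17] y:[55/3,73/3] z:[12,29] -> miss, prune
  N10 x:[53/3,23] y:[38/3,26] z:[18,32] -> hit [18,23], descend [5, 8]
    N5 x:[53/3,23] y:[38/3,55/3] z:[18,32] -> hit [18,55/3], descend [9, 11]
      N9 x:[21,23] y:[38/3,55/3] z:[26,32] -> miss, prune
      N11 x:[53/3,21] y:[13,46/3] z:[18,26] -> miss, prune
    N8 x:[53/3,67/3] y:[62/3,26] z:[21,25] -> hit [21,67/3], descend [3, 6]
      N3 x:[65/3,67/3] y:[62/3,22] z:[21,22] -> hit [65/3,22] leaf, test {P4@t=65/3}
      N6 x:[53/3,59/3] y:[70/3,26] z:[22,25] -> miss, prune

9 AABB tests over nodes [0, 4, 10, 5, 9, 11, 8, 3, 6]; 1 leaf entered; closest P4.

== RESULT ==
9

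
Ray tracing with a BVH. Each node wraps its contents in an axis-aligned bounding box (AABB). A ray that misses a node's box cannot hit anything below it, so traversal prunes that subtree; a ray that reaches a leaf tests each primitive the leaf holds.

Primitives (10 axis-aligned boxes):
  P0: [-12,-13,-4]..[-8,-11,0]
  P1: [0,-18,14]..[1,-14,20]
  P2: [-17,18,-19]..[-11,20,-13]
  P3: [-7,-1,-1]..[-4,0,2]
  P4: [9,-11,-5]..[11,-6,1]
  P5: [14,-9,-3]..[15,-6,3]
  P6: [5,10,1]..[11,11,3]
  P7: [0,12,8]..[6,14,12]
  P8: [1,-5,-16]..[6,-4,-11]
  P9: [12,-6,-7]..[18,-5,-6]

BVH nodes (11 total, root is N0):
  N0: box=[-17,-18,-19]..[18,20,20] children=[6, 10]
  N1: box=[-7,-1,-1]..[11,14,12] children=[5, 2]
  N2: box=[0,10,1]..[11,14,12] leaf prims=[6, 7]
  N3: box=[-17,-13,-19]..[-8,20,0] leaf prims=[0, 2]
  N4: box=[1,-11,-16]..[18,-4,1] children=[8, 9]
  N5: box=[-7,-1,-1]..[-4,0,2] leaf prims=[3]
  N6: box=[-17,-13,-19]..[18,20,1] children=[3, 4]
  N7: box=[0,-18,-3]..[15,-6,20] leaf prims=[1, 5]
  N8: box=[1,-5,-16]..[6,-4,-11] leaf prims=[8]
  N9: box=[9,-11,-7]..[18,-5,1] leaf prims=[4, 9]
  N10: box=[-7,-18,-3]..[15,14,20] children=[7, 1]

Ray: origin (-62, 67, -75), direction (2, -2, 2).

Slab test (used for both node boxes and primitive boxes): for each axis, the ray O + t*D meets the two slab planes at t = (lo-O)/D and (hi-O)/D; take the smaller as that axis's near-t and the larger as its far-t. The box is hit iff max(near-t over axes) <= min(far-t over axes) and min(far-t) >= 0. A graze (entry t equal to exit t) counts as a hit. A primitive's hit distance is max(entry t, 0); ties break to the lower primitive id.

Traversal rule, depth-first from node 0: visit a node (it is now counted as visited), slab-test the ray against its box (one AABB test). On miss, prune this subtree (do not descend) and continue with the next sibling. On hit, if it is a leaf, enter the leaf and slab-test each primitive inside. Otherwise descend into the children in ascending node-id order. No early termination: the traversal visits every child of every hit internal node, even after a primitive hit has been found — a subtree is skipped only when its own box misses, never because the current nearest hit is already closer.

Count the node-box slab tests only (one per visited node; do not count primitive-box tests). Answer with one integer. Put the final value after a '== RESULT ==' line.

Trace the traversal:
N0 x:[45/2,40] y:[47/2,85/2] z:[28,95/2] -> hit [28,40], descend [6, 10]
  N6 x:[45/2,40] y:[47/2,40] z:[28,38] -> hit [28,38], descend [3, 4]
    N3 x:[45/2,27] y:[47/2,40] z:[28,75/2] -> miss, prune
    N4 x:[63/2,40] y:[71/2,39] z:[59/2,38] -> hit [71/2,38], descend [8, 9]
      N8 x:[63/2,34] y:[71/2,36] z:[59/2,32] -> miss, prune
      N9 x:[71/2,40] y:[36,39] z:[34,38] -> hit [36,38] leaf, test {P4@t=73/2, P9(miss)}
  N10 x:[55/2,77/2] y:[53/2,85/2] z:[36,95/2] -> hit [36,77/2], descend [1, 7]
    N1 x:[55/2,73/2] y:[53/2,34] z:[37,87/2] -> miss, prune
    N7 x:[31,77/2] y:[73/2,85/2] z:[36,95/2] -> hit [73/2,77/2] leaf, test {P1(miss), P5@t=38}

Summary -> nodes [0, 6, 3, 4, 8, 9, 10, 1, 7]; box-tests=9; leaf-entries=2; first=P4

== RESULT ==
9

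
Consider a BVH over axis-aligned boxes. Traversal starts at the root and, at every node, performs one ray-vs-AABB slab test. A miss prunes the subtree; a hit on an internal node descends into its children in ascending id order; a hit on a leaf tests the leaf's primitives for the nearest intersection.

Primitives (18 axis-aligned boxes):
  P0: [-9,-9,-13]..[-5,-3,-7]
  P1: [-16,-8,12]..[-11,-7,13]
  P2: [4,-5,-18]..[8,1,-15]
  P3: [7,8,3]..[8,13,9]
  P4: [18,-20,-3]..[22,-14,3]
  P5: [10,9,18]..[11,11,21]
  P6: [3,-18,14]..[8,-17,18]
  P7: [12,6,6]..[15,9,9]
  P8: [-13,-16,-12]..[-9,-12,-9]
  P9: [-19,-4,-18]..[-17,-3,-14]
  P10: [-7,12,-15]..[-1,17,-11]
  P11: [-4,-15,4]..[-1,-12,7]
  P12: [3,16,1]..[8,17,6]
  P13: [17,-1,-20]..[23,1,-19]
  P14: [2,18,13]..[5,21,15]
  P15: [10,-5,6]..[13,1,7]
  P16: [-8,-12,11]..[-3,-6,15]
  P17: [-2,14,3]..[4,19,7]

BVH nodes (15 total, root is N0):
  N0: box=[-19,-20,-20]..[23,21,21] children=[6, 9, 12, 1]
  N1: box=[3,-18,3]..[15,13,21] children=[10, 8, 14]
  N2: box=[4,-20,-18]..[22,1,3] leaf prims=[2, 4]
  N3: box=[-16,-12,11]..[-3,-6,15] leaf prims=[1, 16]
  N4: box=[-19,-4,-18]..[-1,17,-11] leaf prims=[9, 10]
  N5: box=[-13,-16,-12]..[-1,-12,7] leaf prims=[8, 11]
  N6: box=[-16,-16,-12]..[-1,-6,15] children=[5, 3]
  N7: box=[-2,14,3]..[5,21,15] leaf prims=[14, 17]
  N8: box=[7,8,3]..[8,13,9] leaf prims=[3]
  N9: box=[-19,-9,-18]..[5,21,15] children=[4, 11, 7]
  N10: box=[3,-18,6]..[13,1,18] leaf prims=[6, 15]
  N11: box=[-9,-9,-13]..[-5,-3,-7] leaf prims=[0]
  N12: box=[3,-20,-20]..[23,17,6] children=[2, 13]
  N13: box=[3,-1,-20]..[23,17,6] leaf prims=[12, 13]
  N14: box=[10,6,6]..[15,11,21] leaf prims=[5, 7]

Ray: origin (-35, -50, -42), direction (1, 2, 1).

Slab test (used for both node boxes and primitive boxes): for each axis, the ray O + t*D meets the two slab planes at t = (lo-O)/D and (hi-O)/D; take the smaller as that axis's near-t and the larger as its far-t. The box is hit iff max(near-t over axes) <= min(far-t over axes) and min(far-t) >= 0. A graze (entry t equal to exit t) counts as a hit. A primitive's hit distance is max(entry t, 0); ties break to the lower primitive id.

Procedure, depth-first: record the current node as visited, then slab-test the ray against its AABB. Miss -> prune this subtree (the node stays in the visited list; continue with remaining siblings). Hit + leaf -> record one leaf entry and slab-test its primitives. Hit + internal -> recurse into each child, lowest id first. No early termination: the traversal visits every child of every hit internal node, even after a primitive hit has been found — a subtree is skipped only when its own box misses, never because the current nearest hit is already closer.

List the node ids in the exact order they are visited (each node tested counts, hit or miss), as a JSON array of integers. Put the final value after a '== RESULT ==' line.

Walk:
N0 x:[16,58] y:[15,71/2] z:[22,63] -> hit [22,71/2], descend [1, 6, 9, 12]
  N1 x:[38,50] y:[16,63/2] z:[45,63] -> miss, prune
  N6 x:[19,34] y:[17,22] z:[30,57] -> miss, prune
  N9 x:[16,40] y:[41/2,71/2] z:[24,57] -> hit [24,71/2], descend [4, 7, 11]
    N4 x:[16,34] y:[23,67/2] z:[24,31] -> hit [24,31] leaf, test {P9(miss), P10@t=31}
    N7 x:[33,40] y:[32,71/2] z:[45,57] -> miss, prune
    N11 x:[26,30] y:[41/2,47/2] z:[29,35] -> miss, prune
  N12 x:[38,58] y:[15,67/2] z:[22,48] -> miss, prune

Summary -> nodes [0, 1, 6, 9, 4, 7, 11, 12]; box-tests=8; leaf-entries=1; first=P10

== RESULT ==
[0, 1, 6, 9, 4, 7, 11, 12]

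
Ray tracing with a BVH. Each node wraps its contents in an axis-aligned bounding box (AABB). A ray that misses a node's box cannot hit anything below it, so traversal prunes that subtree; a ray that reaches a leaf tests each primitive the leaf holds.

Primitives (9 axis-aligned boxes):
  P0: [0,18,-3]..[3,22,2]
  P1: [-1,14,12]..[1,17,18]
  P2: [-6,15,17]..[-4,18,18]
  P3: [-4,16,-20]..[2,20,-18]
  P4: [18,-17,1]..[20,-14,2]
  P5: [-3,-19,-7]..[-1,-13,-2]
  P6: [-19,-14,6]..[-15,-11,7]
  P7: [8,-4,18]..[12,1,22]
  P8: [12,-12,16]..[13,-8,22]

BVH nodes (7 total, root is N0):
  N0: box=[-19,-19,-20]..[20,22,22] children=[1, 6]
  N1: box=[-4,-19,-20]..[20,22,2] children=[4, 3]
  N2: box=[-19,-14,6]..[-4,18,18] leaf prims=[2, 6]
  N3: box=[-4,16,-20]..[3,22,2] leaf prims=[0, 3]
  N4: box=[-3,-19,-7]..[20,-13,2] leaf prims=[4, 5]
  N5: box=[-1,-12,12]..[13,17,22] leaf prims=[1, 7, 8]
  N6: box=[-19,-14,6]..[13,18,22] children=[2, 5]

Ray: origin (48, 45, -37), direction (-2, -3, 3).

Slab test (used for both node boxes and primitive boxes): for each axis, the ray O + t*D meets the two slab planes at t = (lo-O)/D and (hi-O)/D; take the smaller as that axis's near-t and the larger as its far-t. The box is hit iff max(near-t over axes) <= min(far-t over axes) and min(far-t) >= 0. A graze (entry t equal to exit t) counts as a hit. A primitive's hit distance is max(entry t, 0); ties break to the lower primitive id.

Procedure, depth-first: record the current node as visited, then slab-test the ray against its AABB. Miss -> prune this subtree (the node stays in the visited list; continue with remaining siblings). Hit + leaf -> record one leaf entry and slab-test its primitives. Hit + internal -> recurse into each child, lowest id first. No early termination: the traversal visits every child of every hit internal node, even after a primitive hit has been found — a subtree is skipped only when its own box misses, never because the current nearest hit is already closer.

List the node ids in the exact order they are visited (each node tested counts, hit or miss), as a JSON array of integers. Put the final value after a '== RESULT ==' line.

Traverse from the root:
N0 x:[14,67/2] y:[23/3,64/3] z:[17/3,59/3] -> hit [14,59/3], descend [1, 6]
  N1 x:[14,26] y:[23/3,64/3] z:[17/3,13] -> miss, prune
  N6 x:[35/2,67/2] y:[9,59/3] z:[43/3,59/3] -> hit [35/2,59/3], descend [2, 5]
    N2 x:[26,67/2] y:[9,59/3] z:[43/3,55/3] -> miss, prune
    N5 x:[35/2,49/2] y:[28/3,19] z:[49/3,59/3] -> hit [35/2,19] leaf, test {P1(miss), P7(miss), P8@t=53/3}

Visited [0, 1, 6, 2, 5]. Tests: 5 box, 1 leaf. Nearest: P8.

== RESULT ==
[0, 1, 6, 2, 5]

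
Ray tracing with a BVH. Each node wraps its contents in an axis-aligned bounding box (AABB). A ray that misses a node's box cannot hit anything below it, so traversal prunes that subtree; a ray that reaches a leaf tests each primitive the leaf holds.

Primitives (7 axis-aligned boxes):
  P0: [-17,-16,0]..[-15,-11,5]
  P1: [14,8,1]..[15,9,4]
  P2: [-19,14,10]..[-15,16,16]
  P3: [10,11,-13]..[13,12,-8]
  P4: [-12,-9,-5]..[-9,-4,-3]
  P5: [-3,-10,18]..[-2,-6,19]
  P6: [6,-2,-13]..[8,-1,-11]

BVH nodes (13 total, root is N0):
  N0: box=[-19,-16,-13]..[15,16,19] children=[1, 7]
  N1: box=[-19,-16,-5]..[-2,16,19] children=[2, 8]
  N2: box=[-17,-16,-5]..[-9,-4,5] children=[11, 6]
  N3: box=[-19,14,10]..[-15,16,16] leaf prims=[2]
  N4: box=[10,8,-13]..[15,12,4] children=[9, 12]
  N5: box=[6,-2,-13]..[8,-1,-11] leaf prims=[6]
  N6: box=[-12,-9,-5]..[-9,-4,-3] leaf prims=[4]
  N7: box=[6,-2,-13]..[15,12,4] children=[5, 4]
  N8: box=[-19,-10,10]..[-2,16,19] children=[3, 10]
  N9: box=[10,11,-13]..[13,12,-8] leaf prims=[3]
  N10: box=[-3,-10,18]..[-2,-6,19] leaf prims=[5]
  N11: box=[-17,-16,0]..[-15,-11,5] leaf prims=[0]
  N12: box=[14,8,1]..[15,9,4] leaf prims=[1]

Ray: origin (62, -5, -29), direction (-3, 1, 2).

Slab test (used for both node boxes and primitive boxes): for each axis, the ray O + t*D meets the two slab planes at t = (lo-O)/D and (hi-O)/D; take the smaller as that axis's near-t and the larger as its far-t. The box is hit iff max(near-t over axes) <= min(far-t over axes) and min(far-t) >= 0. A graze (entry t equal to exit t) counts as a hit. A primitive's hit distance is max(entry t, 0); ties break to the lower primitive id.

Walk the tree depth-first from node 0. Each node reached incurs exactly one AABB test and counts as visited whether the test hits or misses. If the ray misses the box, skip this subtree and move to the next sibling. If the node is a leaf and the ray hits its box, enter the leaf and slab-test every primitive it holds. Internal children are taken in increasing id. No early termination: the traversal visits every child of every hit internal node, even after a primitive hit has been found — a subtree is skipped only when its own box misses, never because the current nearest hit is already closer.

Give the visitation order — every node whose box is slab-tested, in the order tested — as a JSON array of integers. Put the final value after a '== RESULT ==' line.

Traverse from the root:
N0 x:[47/3,27] y:[-11,21] z:[8,24] -> hit [47/3,21], descend [1, 7]
  N1 x:[64/3,27] y:[-11,21] z:[12,24] -> miss, prune
  N7 x:[47/3,56/3] y:[3,17] z:[8,33/2] -> hit [47/3,33/2], descend [4, 5]
    N4 x:[47/3,52/3] y:[13,17] z:[8,33/2] -> hit [47/3,33/2], descend [9, 12]
      N9 x:[49/3,52/3] y:[16,17] z:[8,21/2] -> miss, prune
      N12 x:[47/3,16] y:[13,14] z:[15,33/2] -> miss, prune
    N5 x:[18,56/3] y:[3,4] z:[8,9] -> miss, prune

Visited [0, 1, 7, 4, 9, 12, 5]. Tests: 7 box, 0 leaf. Nearest: miss.

== RESULT ==
[0, 1, 7, 4, 9, 12, 5]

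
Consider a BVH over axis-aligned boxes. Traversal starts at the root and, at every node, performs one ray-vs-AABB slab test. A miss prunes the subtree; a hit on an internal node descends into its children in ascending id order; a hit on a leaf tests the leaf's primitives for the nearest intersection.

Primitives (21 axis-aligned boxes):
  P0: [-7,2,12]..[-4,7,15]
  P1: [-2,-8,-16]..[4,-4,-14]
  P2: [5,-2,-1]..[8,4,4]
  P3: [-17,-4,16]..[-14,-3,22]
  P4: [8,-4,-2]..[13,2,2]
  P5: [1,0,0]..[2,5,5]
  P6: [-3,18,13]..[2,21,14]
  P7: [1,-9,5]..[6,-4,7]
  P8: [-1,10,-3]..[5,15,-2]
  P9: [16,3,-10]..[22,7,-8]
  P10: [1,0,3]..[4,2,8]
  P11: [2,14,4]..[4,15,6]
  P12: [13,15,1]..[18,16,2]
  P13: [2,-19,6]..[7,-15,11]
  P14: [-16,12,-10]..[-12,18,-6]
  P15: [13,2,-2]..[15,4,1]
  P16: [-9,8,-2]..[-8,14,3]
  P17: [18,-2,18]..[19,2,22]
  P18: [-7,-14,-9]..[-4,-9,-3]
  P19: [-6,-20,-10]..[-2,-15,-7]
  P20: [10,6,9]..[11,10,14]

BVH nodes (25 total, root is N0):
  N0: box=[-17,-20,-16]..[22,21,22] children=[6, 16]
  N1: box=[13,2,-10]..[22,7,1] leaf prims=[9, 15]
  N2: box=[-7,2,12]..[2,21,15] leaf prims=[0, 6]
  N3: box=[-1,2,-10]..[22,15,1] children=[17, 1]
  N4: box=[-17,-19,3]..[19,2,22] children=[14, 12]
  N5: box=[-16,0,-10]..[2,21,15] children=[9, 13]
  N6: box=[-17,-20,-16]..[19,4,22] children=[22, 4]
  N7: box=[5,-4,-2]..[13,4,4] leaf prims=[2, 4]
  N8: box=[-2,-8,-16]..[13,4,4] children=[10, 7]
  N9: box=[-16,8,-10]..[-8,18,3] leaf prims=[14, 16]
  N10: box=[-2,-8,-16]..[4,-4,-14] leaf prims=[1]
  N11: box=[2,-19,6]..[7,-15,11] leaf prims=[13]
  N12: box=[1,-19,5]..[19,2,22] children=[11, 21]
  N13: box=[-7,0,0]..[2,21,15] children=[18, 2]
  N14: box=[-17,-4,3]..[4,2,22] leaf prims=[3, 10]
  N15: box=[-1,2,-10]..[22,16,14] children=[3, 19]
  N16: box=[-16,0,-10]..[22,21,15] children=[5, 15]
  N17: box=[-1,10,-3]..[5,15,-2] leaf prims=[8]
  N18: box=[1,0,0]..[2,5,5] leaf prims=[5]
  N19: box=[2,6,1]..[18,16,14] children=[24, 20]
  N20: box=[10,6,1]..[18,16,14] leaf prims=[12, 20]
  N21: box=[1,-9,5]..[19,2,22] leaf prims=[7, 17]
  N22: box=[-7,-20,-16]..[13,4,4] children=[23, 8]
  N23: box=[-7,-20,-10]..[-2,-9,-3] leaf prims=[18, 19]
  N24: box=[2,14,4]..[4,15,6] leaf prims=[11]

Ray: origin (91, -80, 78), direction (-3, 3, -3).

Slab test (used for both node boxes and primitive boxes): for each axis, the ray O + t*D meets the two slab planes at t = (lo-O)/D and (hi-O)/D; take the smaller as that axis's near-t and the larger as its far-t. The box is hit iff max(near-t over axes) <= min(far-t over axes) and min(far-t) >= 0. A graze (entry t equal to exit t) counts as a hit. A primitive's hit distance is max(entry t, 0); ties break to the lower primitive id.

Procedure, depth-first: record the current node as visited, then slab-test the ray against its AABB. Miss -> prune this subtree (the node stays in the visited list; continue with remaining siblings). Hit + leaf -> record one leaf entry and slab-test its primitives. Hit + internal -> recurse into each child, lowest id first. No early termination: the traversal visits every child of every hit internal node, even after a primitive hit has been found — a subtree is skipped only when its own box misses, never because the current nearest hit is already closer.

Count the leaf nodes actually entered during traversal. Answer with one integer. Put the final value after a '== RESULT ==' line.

Walk:
N0 x:[23,36] y:[20,101/3] z:[56/3,94/3] -> hit [23,94/3], descend [6, 16]
  N6 x:[24,36] y:[20,28] z:[56/3,94/3] -> hit [24,28], descend [4, 22]
    N4 x:[24,36] y:[61/3,82/3] z:[56/3,25] -> hit [24,25], descend [12, 14]
      N12 x:[24,30] y:[61/3,82/3] z:[56/3,73/3] -> hit [24,73/3], descend [11, 21]
        N11 x:[28,89/3] y:[61/3,65/3] z:[67/3,24] -> miss, prune
        N21 x:[24,30] y:[71/3,82/3] z:[56/3,73/3] -> hit [24,73/3] leaf, test {P7(miss), P17(miss)}
      N14 x:[29,36] y:[76/3,82/3] z:[56/3,25] -> miss, prune
    N22 x:[26,98/3] y:[20,28] z:[74/3,94/3] -> hit [26,28], descend [8, 23]
      N8 x:[26,31] y:[24,28] z:[74/3,94/3] -> hit [26,28], descend [7, 10]
        N7 x:[26,86/3] y:[76/3,28] z:[74/3,80/3] -> hit [26,80/3] leaf, test {P2(miss), P4@t=26}
        N10 x:[29,31] y:[24,76/3] z:[92/3,94/3] -> miss, prune
      N23 x:[31,98/3] y:[20,71/3] z:[27,88/3] -> miss, prune
  N16 x:[23,107/3] y:[80/3,101/3] z:[21,88/3] -> hit [80/3,88/3], descend [5, 15]
    N5 x:[89/3,107/3] y:[80/3,101/3] z:[21,88/3] -> miss, prune
    N15 x:[23,92/3] y:[82/3,32] z:[64/3,88/3] -> hit [82/3,88/3], descend [3, 19]
      N3 x:[23,92/3] y:[82/3,95/3] z:[77/3,88/3] -> hit [82/3,88/3], descend [1, 17]
        N1 x:[23,26] y:[82/3,29] z:[77/3,88/3] -> miss, prune
        N17 x:[86/3,92/3] y:[30,95/3] z:[80/3,27] -> miss, prune
      N19 x:[73/3,89/3] y:[86/3,32] z:[64/3,77/3] -> miss, prune

Visited [0, 6, 4, 12, 11, 21, 14, 22, 8, 7, 10, 23, 16, 5, 15, 3, 1, 17, 19]. Tests: 19 box, 2 leaf. Nearest: P4.

== RESULT ==
2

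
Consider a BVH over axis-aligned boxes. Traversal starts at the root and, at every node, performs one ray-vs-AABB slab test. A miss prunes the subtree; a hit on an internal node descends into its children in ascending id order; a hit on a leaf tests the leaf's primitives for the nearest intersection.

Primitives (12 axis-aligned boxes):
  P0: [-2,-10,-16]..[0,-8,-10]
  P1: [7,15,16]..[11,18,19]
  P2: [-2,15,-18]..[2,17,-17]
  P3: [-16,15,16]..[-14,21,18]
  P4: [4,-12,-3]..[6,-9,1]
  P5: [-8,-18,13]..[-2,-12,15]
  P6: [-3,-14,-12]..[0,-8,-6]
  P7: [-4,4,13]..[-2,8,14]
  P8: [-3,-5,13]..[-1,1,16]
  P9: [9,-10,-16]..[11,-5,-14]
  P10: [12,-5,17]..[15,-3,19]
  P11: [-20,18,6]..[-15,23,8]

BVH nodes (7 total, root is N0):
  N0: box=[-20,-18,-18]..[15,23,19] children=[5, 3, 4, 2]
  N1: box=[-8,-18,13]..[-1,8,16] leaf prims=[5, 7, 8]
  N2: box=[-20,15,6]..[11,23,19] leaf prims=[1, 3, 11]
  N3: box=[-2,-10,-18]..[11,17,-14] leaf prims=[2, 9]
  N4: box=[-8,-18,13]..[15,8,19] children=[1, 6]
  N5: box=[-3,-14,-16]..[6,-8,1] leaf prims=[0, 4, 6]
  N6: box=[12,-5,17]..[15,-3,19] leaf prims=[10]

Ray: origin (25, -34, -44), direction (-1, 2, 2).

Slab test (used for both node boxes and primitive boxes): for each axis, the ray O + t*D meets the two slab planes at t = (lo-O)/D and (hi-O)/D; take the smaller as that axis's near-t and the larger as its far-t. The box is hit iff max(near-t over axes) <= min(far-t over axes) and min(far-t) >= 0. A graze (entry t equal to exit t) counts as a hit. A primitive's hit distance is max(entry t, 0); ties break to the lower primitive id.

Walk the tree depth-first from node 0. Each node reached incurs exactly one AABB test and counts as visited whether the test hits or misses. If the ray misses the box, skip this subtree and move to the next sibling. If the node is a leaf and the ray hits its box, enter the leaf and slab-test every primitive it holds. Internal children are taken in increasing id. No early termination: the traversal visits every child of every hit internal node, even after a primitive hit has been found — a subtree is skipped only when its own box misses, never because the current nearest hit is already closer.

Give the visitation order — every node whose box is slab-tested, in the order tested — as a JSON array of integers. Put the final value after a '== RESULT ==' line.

Trace the traversal:
N0 x:[10,45] y:[8,57/2] z:[13,63/2] -> hit [13,57/2], descend [2, 3, 4, 5]
  N2 x:[14,45] y:[49/2,57/2] z:[25,63/2] -> hit [25,57/2] leaf, test {P1(miss), P3(miss), P11(miss)}
  N3 x:[14,27] y:[12,51/2] z:[13,15] -> hit [14,15] leaf, test {P2(miss), P9@t=14}
  N4 x:[10,33] y:[8,21] z:[57/2,63/2] -> miss, prune
  N5 x:[19,28] y:[10,13] z:[14,45/2] -> miss, prune

Visited [0, 2, 3, 4, 5]. Tests: 5 box, 2 leaf. Nearest: P9.

== RESULT ==
[0, 2, 3, 4, 5]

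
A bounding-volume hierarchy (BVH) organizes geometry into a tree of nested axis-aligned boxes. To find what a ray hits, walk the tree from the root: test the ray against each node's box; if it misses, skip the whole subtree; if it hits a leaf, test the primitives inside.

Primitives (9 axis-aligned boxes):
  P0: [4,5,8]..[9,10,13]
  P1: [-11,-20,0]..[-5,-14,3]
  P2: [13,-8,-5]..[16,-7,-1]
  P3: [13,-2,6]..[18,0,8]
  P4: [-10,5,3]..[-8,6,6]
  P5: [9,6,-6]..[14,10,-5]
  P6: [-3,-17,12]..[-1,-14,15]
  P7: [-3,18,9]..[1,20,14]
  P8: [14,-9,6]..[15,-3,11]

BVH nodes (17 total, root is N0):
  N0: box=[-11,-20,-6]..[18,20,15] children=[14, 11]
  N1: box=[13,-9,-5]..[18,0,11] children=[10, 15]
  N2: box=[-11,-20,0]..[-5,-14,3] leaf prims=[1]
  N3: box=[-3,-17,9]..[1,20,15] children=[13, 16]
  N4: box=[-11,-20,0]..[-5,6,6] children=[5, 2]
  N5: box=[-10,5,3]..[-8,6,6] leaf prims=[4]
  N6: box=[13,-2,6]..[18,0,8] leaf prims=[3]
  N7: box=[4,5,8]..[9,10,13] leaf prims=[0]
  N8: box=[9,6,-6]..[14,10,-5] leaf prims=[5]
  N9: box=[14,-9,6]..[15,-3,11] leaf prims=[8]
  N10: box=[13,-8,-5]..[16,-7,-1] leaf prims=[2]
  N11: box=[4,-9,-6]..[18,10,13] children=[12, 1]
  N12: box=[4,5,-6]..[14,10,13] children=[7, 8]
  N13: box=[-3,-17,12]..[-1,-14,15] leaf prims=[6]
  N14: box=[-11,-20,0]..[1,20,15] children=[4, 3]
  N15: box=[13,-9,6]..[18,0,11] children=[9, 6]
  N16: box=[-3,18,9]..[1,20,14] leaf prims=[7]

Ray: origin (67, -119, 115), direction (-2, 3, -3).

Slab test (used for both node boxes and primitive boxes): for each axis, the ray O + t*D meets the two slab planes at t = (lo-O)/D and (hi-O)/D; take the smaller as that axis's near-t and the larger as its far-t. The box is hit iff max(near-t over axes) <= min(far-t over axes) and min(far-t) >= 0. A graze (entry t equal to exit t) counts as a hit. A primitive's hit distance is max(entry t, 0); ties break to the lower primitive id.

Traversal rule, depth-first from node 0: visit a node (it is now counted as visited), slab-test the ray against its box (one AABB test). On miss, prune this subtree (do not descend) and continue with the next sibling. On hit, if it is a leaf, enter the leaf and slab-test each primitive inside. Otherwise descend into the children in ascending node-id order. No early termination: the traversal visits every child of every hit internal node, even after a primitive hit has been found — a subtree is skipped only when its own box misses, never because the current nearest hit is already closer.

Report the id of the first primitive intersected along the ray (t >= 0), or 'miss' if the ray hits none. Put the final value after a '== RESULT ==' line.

Walk:
N0 x:[49/2,39] y:[33,139/3] z:[100/3,121/3] -> hit [100/3,39], descend [11, 14]
  N11 x:[49/2,63/2] y:[110/3,43] z:[34,121/3] -> miss, prune
  N14 x:[33,39] y:[33,139/3] z:[100/3,115/3] -> hit [100/3,115/3], descend [3, 4]
    N3 x:[33,35] y:[34,139/3] z:[100/3,106/3] -> hit [34,35], descend [13, 16]
      N13 x:[34,35] y:[34,35] z:[100/3,103/3] -> hit [34,103/3] leaf, test {P6@t=34}
      N16 x:[33,35] y:[137/3,139/3] z:[101/3,106/3] -> miss, prune
    N4 x:[36,39] y:[33,125/3] z:[109/3,115/3] -> hit [109/3,115/3], descend [2, 5]
      N2 x:[36,39] y:[33,35] z:[112/3,115/3] -> miss, prune
      N5 x:[75/2,77/2] y:[124/3,125/3] z:[109/3,112/3] -> miss, prune

9 AABB tests over nodes [0, 11, 14, 3, 13, 16, 4, 2, 5]; 1 leaf entered; closest P6.

== RESULT ==
6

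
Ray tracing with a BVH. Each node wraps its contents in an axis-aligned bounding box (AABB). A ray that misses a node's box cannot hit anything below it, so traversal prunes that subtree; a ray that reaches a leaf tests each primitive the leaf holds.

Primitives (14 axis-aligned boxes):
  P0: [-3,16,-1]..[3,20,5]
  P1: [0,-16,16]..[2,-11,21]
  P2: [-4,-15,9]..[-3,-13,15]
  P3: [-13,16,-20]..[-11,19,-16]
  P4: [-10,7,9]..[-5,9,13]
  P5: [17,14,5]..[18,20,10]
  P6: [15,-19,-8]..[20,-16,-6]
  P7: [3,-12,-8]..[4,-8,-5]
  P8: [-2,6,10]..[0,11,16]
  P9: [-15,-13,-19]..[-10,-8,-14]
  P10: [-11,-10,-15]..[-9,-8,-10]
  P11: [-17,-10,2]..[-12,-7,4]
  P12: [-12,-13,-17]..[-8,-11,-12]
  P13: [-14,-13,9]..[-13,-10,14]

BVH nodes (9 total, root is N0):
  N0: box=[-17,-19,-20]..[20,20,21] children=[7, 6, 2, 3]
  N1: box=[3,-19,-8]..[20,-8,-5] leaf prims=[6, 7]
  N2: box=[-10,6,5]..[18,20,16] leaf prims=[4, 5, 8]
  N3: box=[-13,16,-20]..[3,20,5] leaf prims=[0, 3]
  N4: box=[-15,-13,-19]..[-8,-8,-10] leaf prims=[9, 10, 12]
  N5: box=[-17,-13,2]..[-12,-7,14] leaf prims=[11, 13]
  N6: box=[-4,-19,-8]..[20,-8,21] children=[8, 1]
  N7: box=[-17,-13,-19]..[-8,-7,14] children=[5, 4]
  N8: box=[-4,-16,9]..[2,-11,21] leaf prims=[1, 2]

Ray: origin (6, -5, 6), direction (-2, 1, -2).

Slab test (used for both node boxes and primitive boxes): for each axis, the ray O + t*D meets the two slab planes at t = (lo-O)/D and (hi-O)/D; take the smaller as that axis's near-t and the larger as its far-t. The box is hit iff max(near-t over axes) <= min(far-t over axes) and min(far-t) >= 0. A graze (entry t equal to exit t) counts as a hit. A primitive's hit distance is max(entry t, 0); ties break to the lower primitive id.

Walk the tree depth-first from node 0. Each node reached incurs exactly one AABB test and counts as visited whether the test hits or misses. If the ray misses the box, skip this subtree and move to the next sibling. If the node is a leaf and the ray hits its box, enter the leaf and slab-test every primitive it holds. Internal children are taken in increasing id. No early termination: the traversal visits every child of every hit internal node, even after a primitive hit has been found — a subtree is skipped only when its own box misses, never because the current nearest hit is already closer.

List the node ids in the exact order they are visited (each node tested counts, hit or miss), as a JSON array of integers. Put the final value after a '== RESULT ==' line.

Traverse from the root:
N0 x:[-7,23/2] y:[-14,25] z:[-15/2,13] -> hit [-7,23/2], descend [2, 3, 6, 7]
  N2 x:[-6,8] y:[11,25] z:[-5,1/2] -> miss, prune
  N3 x:[3/2,19/2] y:[21,25] z:[1/2,13] -> miss, prune
  N6 x:[-7,5] y:[-14,-3] z:[-15/2,7] -> miss, prune
  N7 x:[7,23/2] y:[-8,-2] z:[-4,25/2] -> miss, prune

order=[0, 2, 3, 6, 7]  |boxes|=5  |leaves|=0  hit=miss

== RESULT ==
[0, 2, 3, 6, 7]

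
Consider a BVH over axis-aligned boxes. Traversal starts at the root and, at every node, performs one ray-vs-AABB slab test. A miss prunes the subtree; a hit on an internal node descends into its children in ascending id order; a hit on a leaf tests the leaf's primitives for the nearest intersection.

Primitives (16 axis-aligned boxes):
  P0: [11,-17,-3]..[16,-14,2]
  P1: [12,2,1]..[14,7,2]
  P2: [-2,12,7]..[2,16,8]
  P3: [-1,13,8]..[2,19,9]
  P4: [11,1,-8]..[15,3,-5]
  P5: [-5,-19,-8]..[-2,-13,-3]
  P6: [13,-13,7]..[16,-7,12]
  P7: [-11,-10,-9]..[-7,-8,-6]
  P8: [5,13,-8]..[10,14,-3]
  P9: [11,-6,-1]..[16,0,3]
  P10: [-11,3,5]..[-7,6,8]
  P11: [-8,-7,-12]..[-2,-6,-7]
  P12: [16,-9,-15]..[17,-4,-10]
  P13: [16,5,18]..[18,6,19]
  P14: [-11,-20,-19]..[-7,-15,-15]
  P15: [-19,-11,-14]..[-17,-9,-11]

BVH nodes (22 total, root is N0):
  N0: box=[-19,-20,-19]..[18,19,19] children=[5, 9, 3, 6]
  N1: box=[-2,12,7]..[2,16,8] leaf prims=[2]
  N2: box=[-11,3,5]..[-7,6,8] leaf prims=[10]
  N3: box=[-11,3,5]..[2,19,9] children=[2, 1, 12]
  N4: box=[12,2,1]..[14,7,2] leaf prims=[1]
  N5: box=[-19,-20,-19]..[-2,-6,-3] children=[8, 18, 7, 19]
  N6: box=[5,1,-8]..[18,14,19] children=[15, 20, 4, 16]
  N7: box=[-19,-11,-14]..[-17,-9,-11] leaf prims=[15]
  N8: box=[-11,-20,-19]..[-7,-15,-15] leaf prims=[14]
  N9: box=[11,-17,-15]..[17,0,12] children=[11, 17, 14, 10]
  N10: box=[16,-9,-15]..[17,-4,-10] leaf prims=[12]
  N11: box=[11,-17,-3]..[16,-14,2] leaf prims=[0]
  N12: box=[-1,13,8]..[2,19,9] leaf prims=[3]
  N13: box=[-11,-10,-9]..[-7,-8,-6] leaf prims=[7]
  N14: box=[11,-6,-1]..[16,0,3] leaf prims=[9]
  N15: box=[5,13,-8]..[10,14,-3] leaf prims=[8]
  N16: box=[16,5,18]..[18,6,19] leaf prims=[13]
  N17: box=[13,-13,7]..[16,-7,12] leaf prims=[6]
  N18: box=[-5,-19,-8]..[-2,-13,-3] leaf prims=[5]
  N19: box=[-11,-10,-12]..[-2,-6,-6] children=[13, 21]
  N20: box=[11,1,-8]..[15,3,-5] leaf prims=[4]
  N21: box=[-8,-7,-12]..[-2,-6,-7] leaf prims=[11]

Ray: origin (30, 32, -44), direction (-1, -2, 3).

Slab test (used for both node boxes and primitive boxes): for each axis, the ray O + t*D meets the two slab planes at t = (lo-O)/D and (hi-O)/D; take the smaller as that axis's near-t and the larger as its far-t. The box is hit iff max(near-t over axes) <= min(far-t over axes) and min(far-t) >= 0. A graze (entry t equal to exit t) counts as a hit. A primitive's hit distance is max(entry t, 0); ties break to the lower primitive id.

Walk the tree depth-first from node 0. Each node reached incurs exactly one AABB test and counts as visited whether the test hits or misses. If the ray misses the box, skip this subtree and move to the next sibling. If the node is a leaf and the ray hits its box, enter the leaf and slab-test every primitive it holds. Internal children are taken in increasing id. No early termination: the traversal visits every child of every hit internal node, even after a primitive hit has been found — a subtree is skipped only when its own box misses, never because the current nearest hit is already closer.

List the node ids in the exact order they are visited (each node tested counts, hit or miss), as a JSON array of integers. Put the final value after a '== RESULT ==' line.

Traverse from the root:
N0 x:[12,49] y:[13/2,26] z:[25/3,21] -> hit [12,21], descend [3, 5, 6, 9]
  N3 x:[28,41] y:[13/2,29/2] z:[49/3,53/3] -> miss, prune
  N5 x:[32,49] y:[19,26] z:[25/3,41/3] -> miss, prune
  N6 x:[12,25] y:[9,31/2] z:[12,21] -> hit [12,31/2], descend [4, 15, 16, 20]
    N4 x:[16,18] y:[25/2,15] z:[15,46/3] -> miss, prune
    N15 x:[20,25] y:[9,19/2] z:[12,41/3] -> miss, prune
    N16 x:[12,14] y:[13,27/2] z:[62/3,21] -> miss, prune
    N20 x:[15,19] y:[29/2,31/2] z:[12,13] -> miss, prune
  N9 x:[13,19] y:[16,49/2] z:[29/3,56/3] -> hit [16,56/3], descend [10, 11, 14, 17]
    N10 x:[13,14] y:[18,41/2] z:[29/3,34/3] -> miss, prune
    N11 x:[14,19] y:[23,49/2] z:[41/3,46/3] -> miss, prune
    N14 x:[14,19] y:[16,19] z:[43/3,47/3] -> miss, prune
    N17 x:[14,17] y:[39/2,45/2] z:[17,56/3] -> miss, prune

Summary -> nodes [0, 3, 5, 6, 4, 15, 16, 20, 9, 10, 11, 14, 17]; box-tests=13; leaf-entries=0; first=miss

== RESULT ==
[0, 3, 5, 6, 4, 15, 16, 20, 9, 10, 11, 14, 17]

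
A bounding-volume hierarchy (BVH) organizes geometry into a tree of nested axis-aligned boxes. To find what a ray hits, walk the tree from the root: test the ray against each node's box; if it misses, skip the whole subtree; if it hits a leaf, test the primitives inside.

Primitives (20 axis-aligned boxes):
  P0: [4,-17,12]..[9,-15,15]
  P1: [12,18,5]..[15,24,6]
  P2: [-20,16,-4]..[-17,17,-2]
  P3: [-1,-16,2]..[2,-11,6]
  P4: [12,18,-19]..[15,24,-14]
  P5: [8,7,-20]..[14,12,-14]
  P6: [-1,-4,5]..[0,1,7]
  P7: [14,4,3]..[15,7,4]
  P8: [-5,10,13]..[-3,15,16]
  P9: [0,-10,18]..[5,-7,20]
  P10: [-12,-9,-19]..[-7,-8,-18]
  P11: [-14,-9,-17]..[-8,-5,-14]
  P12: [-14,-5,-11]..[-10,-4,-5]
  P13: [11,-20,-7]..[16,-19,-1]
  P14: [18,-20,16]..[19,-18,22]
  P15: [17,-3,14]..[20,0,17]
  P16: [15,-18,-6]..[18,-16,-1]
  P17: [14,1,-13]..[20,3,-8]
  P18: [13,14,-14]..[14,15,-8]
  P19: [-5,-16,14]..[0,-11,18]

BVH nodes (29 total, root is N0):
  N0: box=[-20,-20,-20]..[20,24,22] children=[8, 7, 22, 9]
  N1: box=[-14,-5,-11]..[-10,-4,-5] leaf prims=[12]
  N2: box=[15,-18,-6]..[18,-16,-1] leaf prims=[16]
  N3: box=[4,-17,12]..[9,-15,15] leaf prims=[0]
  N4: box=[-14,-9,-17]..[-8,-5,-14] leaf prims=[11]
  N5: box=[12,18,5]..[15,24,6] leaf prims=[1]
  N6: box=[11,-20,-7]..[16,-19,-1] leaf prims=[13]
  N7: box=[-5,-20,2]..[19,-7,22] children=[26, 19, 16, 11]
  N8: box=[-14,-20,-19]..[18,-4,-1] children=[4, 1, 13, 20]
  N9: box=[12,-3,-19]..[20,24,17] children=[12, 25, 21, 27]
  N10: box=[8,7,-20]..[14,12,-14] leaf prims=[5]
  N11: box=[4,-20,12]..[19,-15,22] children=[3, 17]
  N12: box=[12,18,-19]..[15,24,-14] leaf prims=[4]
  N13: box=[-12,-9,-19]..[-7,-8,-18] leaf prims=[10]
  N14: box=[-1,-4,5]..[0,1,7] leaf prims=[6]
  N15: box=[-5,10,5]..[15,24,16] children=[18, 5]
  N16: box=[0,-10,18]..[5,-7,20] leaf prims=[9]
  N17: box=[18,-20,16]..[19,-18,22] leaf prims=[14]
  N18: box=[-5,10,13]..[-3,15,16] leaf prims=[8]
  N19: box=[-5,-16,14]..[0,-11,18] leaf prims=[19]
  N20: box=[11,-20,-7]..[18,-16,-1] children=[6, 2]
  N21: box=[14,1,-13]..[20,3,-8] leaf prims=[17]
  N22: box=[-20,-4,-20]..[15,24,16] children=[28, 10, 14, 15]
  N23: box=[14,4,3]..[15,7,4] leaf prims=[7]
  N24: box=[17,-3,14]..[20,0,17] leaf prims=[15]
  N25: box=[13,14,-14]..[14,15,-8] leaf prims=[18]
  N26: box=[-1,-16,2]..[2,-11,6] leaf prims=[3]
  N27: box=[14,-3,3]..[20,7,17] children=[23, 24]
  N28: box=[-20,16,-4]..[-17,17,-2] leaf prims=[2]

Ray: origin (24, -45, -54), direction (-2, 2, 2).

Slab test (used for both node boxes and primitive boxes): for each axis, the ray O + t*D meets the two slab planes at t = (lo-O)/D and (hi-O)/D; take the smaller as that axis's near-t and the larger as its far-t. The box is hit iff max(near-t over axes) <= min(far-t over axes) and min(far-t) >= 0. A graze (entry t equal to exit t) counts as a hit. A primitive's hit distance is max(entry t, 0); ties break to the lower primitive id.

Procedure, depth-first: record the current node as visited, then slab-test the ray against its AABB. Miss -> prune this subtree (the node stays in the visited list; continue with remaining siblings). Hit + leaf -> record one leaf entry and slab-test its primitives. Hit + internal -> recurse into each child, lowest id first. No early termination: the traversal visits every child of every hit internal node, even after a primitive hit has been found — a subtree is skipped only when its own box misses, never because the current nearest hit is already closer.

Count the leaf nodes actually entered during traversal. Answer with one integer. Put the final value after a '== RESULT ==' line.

Trace the traversal:
N0 x:[2,22] y:[25/2,69/2] z:[17,38] -> hit [17,22], descend [7, 8, 9, 22]
  N7 x:[5/2,29/2] y:[25/2,19] z:[28,38] -> miss, prune
  N8 x:[3,19] y:[25/2,41/2] z:[35/2,53/2] -> hit [35/2,19], descend [1, 4, 13, 20]
    N1 x:[17,19] y:[20,41/2] z:[43/2,49/2] -> miss, prune
    N4 x:[16,19] y:[18,20] z:[37/2,20] -> hit [37/2,19] leaf, test {P11@t=37/2}
    N13 x:[31/2,18] y:[18,37/2] z:[35/2,18] -> hit [18,18] leaf, test {P10@t=18}
    N20 x:[3,13/2] y:[25/2,29/2] z:[47/2,53/2] -> miss, prune
  N9 x:[2,6] y:[21,69/2] z:[35/2,71/2] -> miss, prune
  N22 x:[9/2,22] y:[41/2,69/2] z:[17,35] -> hit [41/2,22], descend [10, 14, 15, 28]
    N10 x:[5,8] y:[26,57/2] z:[17,20] -> miss, prune
    N14 x:[12,25/2] y:[41/2,23] z:[59/2,61/2] -> miss, prune
    N15 x:[9/2,29/2] y:[55/2,69/2] z:[59/2,35] -> miss, prune
    N28 x:[41/2,22] y:[61/2,31] z:[25,26] -> miss, prune

Summary -> nodes [0, 7, 8, 1, 4, 13, 20, 9, 22, 10, 14, 15, 28]; box-tests=13; leaf-entries=2; first=P10

== RESULT ==
2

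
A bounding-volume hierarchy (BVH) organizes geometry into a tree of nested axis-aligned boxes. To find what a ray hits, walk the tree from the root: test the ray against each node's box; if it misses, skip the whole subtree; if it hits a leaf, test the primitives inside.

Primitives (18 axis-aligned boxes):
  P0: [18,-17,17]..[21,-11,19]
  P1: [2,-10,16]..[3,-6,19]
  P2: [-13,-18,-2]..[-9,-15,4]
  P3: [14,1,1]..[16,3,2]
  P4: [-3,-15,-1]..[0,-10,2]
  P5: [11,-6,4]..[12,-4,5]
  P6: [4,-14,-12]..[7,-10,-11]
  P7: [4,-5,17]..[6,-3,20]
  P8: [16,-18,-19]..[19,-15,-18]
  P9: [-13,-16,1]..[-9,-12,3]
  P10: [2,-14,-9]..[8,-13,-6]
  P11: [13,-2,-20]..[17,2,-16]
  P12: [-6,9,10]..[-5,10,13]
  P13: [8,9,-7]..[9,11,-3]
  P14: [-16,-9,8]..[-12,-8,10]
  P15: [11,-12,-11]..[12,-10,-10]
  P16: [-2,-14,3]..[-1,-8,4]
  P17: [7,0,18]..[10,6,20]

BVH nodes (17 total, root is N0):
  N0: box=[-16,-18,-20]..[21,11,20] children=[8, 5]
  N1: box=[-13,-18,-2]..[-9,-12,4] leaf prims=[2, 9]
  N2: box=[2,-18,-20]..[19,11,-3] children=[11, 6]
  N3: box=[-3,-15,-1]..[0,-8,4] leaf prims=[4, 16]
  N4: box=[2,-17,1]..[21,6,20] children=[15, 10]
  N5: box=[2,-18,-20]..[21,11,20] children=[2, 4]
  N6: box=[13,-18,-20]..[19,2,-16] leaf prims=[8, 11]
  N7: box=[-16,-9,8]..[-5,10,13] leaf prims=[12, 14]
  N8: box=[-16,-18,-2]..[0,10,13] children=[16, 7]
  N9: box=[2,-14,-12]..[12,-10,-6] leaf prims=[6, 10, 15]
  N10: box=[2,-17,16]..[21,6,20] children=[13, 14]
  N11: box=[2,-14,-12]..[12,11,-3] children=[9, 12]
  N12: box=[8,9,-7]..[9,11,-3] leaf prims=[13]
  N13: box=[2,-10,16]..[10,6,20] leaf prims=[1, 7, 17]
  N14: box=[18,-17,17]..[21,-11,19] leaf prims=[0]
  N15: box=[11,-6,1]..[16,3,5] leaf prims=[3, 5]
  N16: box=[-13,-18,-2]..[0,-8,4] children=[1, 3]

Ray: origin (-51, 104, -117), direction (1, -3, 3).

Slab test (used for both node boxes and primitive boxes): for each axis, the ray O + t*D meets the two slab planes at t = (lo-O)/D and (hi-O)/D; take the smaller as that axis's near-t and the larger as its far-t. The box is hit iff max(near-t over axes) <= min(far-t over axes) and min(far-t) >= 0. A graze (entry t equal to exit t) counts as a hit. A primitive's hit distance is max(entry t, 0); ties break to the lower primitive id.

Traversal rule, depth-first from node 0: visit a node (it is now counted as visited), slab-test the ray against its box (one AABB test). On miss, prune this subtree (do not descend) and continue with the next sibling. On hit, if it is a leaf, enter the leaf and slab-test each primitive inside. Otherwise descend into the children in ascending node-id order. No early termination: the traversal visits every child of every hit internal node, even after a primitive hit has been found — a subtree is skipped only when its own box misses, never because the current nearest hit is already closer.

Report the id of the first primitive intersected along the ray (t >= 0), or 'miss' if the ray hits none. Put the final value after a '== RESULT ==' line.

Traverse from the root:
N0 x:[35,72] y:[31,122/3] z:[97/3,137/3] -> hit [35,122/3], descend [5, 8]
  N5 x:[53,72] y:[31,122/3] z:[97/3,137/3] -> miss, prune
  N8 x:[35,51] y:[94/3,122/3] z:[115/3,130/3] -> hit [115/3,122/3], descend [7, 16]
    N7 x:[35,46] y:[94/3,113/3] z:[125/3,130/3] -> miss, prune
    N16 x:[38,51] y:[112/3,122/3] z:[115/3,121/3] -> hit [115/3,121/3], descend [1, 3]
      N1 x:[38,42] y:[116/3,122/3] z:[115/3,121/3] -> hit [116/3,121/3] leaf, test {P2@t=119/3, P9@t=118/3}
      N3 x:[48,51] y:[112/3,119/3] z:[116/3,121/3] -> miss, prune

Visited [0, 5, 8, 7, 16, 1, 3]. Tests: 7 box, 1 leaf. Nearest: P9.

== RESULT ==
9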